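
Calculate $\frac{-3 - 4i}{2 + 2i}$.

Multiply numerator and denominator by conjugate (2 - 2i):
= (-3 - 4i)(2 - 2i) / (2^2 + 2^2)
= (-14 - 2i) / 8
Divide through by 2: (-7 - i) / 4
= -7/4 - (1/4)i


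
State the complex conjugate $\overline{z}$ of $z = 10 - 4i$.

If z = a + bi, then conjugate(z) = a - bi
conjugate(10 - 4i) = 10 + 4i


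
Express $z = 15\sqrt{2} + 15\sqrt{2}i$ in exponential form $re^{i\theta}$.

r = |z| = sqrt((15*sqrt(2))^2 + (15*sqrt(2))^2) = sqrt(450 + 450) = sqrt(900) = 30
θ = arctan(b/a) = arctan(21.2132/21.2132) (quadrant-adjusted) = 45° = π/4
z = 30e^(i*π/4)


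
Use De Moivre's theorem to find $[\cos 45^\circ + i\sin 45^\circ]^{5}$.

By De Moivre: z^n = r^n(cos(nθ) + i sin(nθ))
= 1^5(cos(5*45°) + i sin(5*45°))
= 1(cos 225° + i sin 225°)
= -sqrt(2)/2 - (sqrt(2)/2)i


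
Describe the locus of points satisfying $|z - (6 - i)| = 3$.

|z - z0| = r describes a circle centered at z0 with radius r
Here z0 = 6 - i and r = 3
Locus: Circle centered at (6, -1) with radius 3


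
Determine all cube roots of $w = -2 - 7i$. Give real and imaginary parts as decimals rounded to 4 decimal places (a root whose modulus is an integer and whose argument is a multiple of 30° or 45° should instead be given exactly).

|w| = sqrt(53) ≈ 7.280110, arg(w) ≈ 254.054604°
Root modulus = sqrt(53)^(1/3) ≈ 1.938114
Root arguments: θ_k = (arg(w) + 360°k)/3 for k = 0, 1, ..., 2
Compute each root as (root modulus)(cos θ_k + i sin θ_k) using full-precision intermediates, then round to 4 decimal places.
Roots: 0.1795 + 1.9298i, -1.7610 - 0.8094i, 1.5815 - 1.1204i


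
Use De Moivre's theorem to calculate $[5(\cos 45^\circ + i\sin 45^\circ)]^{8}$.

By De Moivre: z^n = r^n(cos(nθ) + i sin(nθ))
= 5^8(cos(8*45°) + i sin(8*45°))
= 390625(cos 0° + i sin 0°)
= 390625


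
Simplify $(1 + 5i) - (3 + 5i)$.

(1 - 3) + (5 - 5)i = -2


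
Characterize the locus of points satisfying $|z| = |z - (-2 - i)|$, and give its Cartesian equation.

|z - z1| = |z - z2| means z is equidistant from z1 and z2,
i.e. the perpendicular bisector of the segment from (0, 0) to (-2, -1) (midpoint (-1, -1/2)).
With z = x + yi, square both sides:
(x - 0)^2 + (y - 0)^2 = (x - (-2))^2 + (y - (-1))^2
The x^2 and y^2 terms cancel: -4x + (-2)y = 5 - 0 = 5
Simplify: 4x + 2y = -5
Locus: Perpendicular bisector of the segment from (0, 0) to (-2, -1): the line 4x + 2y = -5


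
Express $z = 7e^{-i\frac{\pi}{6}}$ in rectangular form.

a = r cos θ = 7 * sqrt(3)/2 = 7*sqrt(3)/2
b = r sin θ = 7 * -1/2 = -7/2
z = 7*sqrt(3)/2 - (7/2)i


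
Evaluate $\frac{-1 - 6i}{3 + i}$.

Multiply numerator and denominator by conjugate (3 - i):
= (-1 - 6i)(3 - i) / (3^2 + 1^2)
= (-9 - 17i) / 10
= -9/10 - (17/10)i


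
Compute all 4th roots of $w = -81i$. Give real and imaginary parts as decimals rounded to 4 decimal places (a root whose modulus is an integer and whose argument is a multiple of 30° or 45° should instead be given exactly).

|w| = 81, arg(w) = 270°
Root modulus = 81^(1/4) = 3
Root arguments: θ_k = (270° + 360°k)/4 for k = 0, 1, ..., 3
Compute each root as (root modulus)(cos θ_k + i sin θ_k) using full-precision intermediates, then round to 4 decimal places.
Roots: 1.1481 + 2.7716i, -2.7716 + 1.1481i, -1.1481 - 2.7716i, 2.7716 - 1.1481i


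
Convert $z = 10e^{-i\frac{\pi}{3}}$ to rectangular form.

a = r cos θ = 10 * 1/2 = 5
b = r sin θ = 10 * -sqrt(3)/2 = -5*sqrt(3)
z = 5 - 5*sqrt(3)i


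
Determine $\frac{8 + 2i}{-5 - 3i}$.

Multiply numerator and denominator by conjugate (-5 + 3i):
= (8 + 2i)(-5 + 3i) / ((-5)^2 + (-3)^2)
= (-46 + 14i) / 34
Divide through by 2: (-23 + 7i) / 17
= -23/17 + (7/17)i


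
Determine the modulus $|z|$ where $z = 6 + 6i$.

|z| = sqrt(a^2 + b^2) = sqrt(6^2 + 6^2) = sqrt(72) = sqrt(72)


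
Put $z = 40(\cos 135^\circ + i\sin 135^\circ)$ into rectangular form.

a = r cos θ = 40 * -sqrt(2)/2 = -20*sqrt(2)
b = r sin θ = 40 * sqrt(2)/2 = 20*sqrt(2)
z = -20*sqrt(2) + 20*sqrt(2)i


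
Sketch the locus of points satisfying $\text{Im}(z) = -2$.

Im(z) = y where z = x + yi; the equation y = -2 is satisfied by all points with that y-coordinate
Locus: Horizontal line y = -2


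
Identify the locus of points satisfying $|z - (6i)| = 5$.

|z - z0| = r describes a circle centered at z0 with radius r
Here z0 = 6i and r = 5
Locus: Circle centered at (0, 6) with radius 5


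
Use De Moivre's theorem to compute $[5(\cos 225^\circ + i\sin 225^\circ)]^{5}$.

By De Moivre: z^n = r^n(cos(nθ) + i sin(nθ))
= 5^5(cos(5*225°) + i sin(5*225°))
= 3125(cos 45° + i sin 45°)
= 3125*sqrt(2)/2 + (3125*sqrt(2)/2)i


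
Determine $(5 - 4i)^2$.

(a + bi)^2 = a^2 - b^2 + 2abi
= 5^2 - (-4)^2 + 2*5*(-4)i
= 9 - 40i


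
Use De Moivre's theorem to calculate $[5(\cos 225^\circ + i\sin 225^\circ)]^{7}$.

By De Moivre: z^n = r^n(cos(nθ) + i sin(nθ))
= 5^7(cos(7*225°) + i sin(7*225°))
= 78125(cos 135° + i sin 135°)
= -78125*sqrt(2)/2 + (78125*sqrt(2)/2)i


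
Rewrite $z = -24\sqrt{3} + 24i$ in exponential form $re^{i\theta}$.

r = |z| = sqrt((-24*sqrt(3))^2 + (24)^2) = sqrt(1728 + 576) = sqrt(2304) = 48
θ = arctan(b/a) = arctan(24/-41.5692) (quadrant-adjusted) = 150° = 5π/6
z = 48e^(i*5π/6)


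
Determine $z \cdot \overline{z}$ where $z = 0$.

z * conjugate(z) = |z|^2 = a^2 + b^2
= 0^2 + 0^2 = 0


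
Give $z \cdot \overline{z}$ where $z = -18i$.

z * conjugate(z) = |z|^2 = a^2 + b^2
= 0^2 + (-18)^2 = 324


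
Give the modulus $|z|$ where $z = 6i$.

|z| = sqrt(a^2 + b^2) = sqrt(0^2 + 6^2) = sqrt(36) = 6


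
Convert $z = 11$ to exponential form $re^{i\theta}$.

r = |z| = sqrt((11)^2 + (0)^2) = sqrt(121 + 0) = sqrt(121) = 11
b = 0 and a > 0, so z lies on the positive real axis: θ = 0
z = 11e^(i*0) = 11


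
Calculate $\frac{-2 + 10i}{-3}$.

Divisor is real, so divide each part by -3:
= 2/3 - (10/3)i


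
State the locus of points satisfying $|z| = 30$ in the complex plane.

|z| = 30 means sqrt(x^2 + y^2) = 30
This is a circle of radius 30 centered at the origin


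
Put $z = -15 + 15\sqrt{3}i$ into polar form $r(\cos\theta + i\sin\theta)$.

r = |z| = sqrt(a^2 + b^2) = sqrt((-15)^2 + (15*sqrt(3))^2) = sqrt(225 + 675) = sqrt(900) = 30
θ = arctan(b/a) = arctan(25.9808/-15) (quadrant-adjusted) = 120°
z = 30(cos 120° + i sin 120°)


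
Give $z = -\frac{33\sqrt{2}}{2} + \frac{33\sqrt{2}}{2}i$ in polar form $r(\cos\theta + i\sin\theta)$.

r = |z| = sqrt(a^2 + b^2) = sqrt((-33*sqrt(2)/2)^2 + (33*sqrt(2)/2)^2) = sqrt(1089/2 + 1089/2) = sqrt(1089) = 33
θ = arctan(b/a) = arctan(23.3345/-23.3345) (quadrant-adjusted) = 135°
z = 33(cos 135° + i sin 135°)


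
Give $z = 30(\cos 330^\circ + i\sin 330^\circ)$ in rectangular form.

a = r cos θ = 30 * sqrt(3)/2 = 15*sqrt(3)
b = r sin θ = 30 * -1/2 = -15
z = 15*sqrt(3) - 15i


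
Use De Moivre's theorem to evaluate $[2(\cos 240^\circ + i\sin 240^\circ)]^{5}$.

By De Moivre: z^n = r^n(cos(nθ) + i sin(nθ))
= 2^5(cos(5*240°) + i sin(5*240°))
= 32(cos 120° + i sin 120°)
= -16 + 16*sqrt(3)i


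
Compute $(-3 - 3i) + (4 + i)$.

(-3 + 4) + (-3 + 1)i = 1 - 2i


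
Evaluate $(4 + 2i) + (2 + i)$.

(4 + 2) + (2 + 1)i = 6 + 3i


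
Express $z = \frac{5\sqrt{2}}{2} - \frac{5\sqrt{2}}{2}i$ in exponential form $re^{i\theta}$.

r = |z| = sqrt((5*sqrt(2)/2)^2 + (-5*sqrt(2)/2)^2) = sqrt(25/2 + 25/2) = sqrt(25) = 5
θ = arctan(b/a) = arctan(-3.5355/3.5355) (quadrant-adjusted) = -45° = -π/4
z = 5e^(-i*π/4)


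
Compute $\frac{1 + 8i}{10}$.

Divisor is real, so divide each part by 10:
= 1/10 + (4/5)i


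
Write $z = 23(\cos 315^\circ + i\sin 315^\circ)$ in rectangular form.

a = r cos θ = 23 * sqrt(2)/2 = 23*sqrt(2)/2
b = r sin θ = 23 * -sqrt(2)/2 = -23*sqrt(2)/2
z = 23*sqrt(2)/2 - (23*sqrt(2)/2)i


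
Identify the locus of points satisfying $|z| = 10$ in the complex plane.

|z| = 10 means sqrt(x^2 + y^2) = 10
This is a circle of radius 10 centered at the origin


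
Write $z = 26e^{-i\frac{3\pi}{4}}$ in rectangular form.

a = r cos θ = 26 * -sqrt(2)/2 = -13*sqrt(2)
b = r sin θ = 26 * -sqrt(2)/2 = -13*sqrt(2)
z = -13*sqrt(2) - 13*sqrt(2)i


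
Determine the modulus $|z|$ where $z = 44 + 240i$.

|z| = sqrt(a^2 + b^2) = sqrt(44^2 + 240^2) = sqrt(59536) = 244


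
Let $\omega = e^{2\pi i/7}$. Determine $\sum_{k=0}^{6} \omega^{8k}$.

Let ζ = ω^8 = e^(2πi·8/7). Since 7 ∤ 8, ζ ≠ 1.
Sum = Σ_{k=0}^{6} ζ^k = (ζ^7 - 1)/(ζ - 1) = (ω^{8·7} - 1)/(ζ - 1) = (1 - 1)/(ζ - 1) = 0


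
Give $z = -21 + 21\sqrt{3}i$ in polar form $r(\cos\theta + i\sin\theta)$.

r = |z| = sqrt(a^2 + b^2) = sqrt((-21)^2 + (21*sqrt(3))^2) = sqrt(441 + 1323) = sqrt(1764) = 42
θ = arctan(b/a) = arctan(36.3731/-21) (quadrant-adjusted) = 120°
z = 42(cos 120° + i sin 120°)


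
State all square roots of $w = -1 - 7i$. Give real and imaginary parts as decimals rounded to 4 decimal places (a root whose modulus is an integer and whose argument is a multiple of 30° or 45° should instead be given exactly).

|w| = sqrt(50) ≈ 7.071068, arg(w) ≈ 261.869898°
Root modulus = sqrt(50)^(1/2) ≈ 2.659148
Root arguments: θ_k = (arg(w) + 360°k)/2 for k = 0, 1, ..., 1
Compute each root as (root modulus)(cos θ_k + i sin θ_k) using full-precision intermediates, then round to 4 decimal places.
Roots: -1.7423 + 2.0089i, 1.7423 - 2.0089i


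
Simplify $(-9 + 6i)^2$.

(a + bi)^2 = a^2 - b^2 + 2abi
= (-9)^2 - 6^2 + 2*(-9)*6i
= 45 - 108i


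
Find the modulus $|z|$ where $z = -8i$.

|z| = sqrt(a^2 + b^2) = sqrt(0^2 + (-8)^2) = sqrt(64) = 8


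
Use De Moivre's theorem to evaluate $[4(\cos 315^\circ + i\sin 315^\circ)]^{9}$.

By De Moivre: z^n = r^n(cos(nθ) + i sin(nθ))
= 4^9(cos(9*315°) + i sin(9*315°))
= 262144(cos 315° + i sin 315°)
= 131072*sqrt(2) - 131072*sqrt(2)i


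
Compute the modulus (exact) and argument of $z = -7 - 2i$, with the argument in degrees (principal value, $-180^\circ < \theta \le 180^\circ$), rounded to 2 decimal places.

|z| = sqrt((-7)^2 + (-2)^2) = sqrt(53)
arg(z) = arctan(b/a) = arctan(-2/-7) (quadrant-adjusted) = -164.05°


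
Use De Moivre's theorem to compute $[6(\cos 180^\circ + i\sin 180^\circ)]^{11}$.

By De Moivre: z^n = r^n(cos(nθ) + i sin(nθ))
= 6^11(cos(11*180°) + i sin(11*180°))
= 362797056(cos 180° + i sin 180°)
= -362797056


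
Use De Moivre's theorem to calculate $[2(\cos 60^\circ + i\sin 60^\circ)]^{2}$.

By De Moivre: z^n = r^n(cos(nθ) + i sin(nθ))
= 2^2(cos(2*60°) + i sin(2*60°))
= 4(cos 120° + i sin 120°)
= -2 + 2*sqrt(3)i


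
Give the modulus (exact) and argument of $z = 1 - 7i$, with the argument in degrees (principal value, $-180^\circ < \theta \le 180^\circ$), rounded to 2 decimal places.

|z| = sqrt(1^2 + (-7)^2) = sqrt(50)
arg(z) = arctan(b/a) = arctan(-7/1) (quadrant-adjusted) = -81.87°


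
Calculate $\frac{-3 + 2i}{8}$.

Divisor is real, so divide each part by 8:
= -3/8 + (1/4)i


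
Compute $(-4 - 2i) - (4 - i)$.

(-4 - 4) + (-2 - (-1))i = -8 - i


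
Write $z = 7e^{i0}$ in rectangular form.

a = r cos θ = 7 * 1 = 7
b = r sin θ = 7 * 0 = 0
z = 7


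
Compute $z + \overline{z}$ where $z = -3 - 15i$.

z + conjugate(z) = (a + bi) + (a - bi) = 2a
= 2 * (-3) = -6


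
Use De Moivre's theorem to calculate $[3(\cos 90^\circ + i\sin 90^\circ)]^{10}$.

By De Moivre: z^n = r^n(cos(nθ) + i sin(nθ))
= 3^10(cos(10*90°) + i sin(10*90°))
= 59049(cos 180° + i sin 180°)
= -59049


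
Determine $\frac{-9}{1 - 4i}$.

Multiply numerator and denominator by conjugate (1 + 4i):
= (-9)(1 + 4i) / (1^2 + (-4)^2)
= (-9 - 36i) / 17
= -9/17 - (36/17)i


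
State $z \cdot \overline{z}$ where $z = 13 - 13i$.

z * conjugate(z) = |z|^2 = a^2 + b^2
= 13^2 + (-13)^2 = 338


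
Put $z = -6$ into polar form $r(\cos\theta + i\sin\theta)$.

r = |z| = sqrt(a^2 + b^2) = sqrt((-6)^2 + (0)^2) = sqrt(36 + 0) = sqrt(36) = 6
b = 0 and a < 0, so z lies on the negative real axis: θ = 180°
z = 6(cos 180° + i sin 180°)


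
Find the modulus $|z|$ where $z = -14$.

|z| = sqrt(a^2 + b^2) = sqrt((-14)^2 + 0^2) = sqrt(196) = 14


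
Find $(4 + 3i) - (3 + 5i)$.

(4 - 3) + (3 - 5)i = 1 - 2i


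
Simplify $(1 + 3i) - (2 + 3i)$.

(1 - 2) + (3 - 3)i = -1


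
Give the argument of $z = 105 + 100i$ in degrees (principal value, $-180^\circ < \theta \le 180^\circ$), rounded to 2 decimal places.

θ = arctan(b/a) = arctan(100/105) (quadrant-adjusted) = 43.60°


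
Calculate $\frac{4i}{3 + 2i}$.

Multiply numerator and denominator by conjugate (3 - 2i):
= (4i)(3 - 2i) / (3^2 + 2^2)
= (8 + 12i) / 13
= 8/13 + (12/13)i


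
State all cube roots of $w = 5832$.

|w| = 5832, arg(w) = 0°
Root modulus = 5832^(1/3) = 18
Root arguments: θ_k = (0° + 360°k)/3 for k = 0, 1, ..., 2
Roots: 18, -9 + 9*sqrt(3)i, -9 - 9*sqrt(3)i


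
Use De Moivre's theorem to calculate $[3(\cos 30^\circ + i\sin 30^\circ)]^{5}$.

By De Moivre: z^n = r^n(cos(nθ) + i sin(nθ))
= 3^5(cos(5*30°) + i sin(5*30°))
= 243(cos 150° + i sin 150°)
= -243*sqrt(3)/2 + (243/2)i


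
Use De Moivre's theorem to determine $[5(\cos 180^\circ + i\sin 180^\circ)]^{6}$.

By De Moivre: z^n = r^n(cos(nθ) + i sin(nθ))
= 5^6(cos(6*180°) + i sin(6*180°))
= 15625(cos 0° + i sin 0°)
= 15625


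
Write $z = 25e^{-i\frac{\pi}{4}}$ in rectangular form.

a = r cos θ = 25 * sqrt(2)/2 = 25*sqrt(2)/2
b = r sin θ = 25 * -sqrt(2)/2 = -25*sqrt(2)/2
z = 25*sqrt(2)/2 - (25*sqrt(2)/2)i


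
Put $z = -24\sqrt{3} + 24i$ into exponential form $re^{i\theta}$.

r = |z| = sqrt((-24*sqrt(3))^2 + (24)^2) = sqrt(1728 + 576) = sqrt(2304) = 48
θ = arctan(b/a) = arctan(24/-41.5692) (quadrant-adjusted) = 150° = 5π/6
z = 48e^(i*5π/6)


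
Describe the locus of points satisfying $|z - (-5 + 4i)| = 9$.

|z - z0| = r describes a circle centered at z0 with radius r
Here z0 = -5 + 4i and r = 9
Locus: Circle centered at (-5, 4) with radius 9


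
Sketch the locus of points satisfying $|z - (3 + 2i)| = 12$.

|z - z0| = r describes a circle centered at z0 with radius r
Here z0 = 3 + 2i and r = 12
Locus: Circle centered at (3, 2) with radius 12


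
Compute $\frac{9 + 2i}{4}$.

Divisor is real, so divide each part by 4:
= 9/4 + (1/2)i


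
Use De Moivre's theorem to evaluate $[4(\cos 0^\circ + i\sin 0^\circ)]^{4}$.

By De Moivre: z^n = r^n(cos(nθ) + i sin(nθ))
= 4^4(cos(4*0°) + i sin(4*0°))
= 256(cos 0° + i sin 0°)
= 256


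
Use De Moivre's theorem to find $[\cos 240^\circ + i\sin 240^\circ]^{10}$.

By De Moivre: z^n = r^n(cos(nθ) + i sin(nθ))
= 1^10(cos(10*240°) + i sin(10*240°))
= 1(cos 240° + i sin 240°)
= -1/2 - (sqrt(3)/2)i


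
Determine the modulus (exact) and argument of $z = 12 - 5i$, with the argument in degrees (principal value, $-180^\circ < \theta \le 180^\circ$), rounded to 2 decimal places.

|z| = sqrt(12^2 + (-5)^2) = 13
arg(z) = arctan(b/a) = arctan(-5/12) (quadrant-adjusted) = -22.62°


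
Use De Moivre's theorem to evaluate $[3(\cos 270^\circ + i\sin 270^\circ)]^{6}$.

By De Moivre: z^n = r^n(cos(nθ) + i sin(nθ))
= 3^6(cos(6*270°) + i sin(6*270°))
= 729(cos 180° + i sin 180°)
= -729


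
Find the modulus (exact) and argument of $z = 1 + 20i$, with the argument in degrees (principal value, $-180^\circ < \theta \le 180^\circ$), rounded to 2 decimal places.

|z| = sqrt(1^2 + 20^2) = sqrt(401)
arg(z) = arctan(b/a) = arctan(20/1) (quadrant-adjusted) = 87.14°


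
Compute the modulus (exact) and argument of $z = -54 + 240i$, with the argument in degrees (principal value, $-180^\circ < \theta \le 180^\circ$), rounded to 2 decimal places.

|z| = sqrt((-54)^2 + 240^2) = 246
arg(z) = arctan(b/a) = arctan(240/-54) (quadrant-adjusted) = 102.68°


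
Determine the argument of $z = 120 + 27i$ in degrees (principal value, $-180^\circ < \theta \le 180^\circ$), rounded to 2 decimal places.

θ = arctan(b/a) = arctan(27/120) (quadrant-adjusted) = 12.68°


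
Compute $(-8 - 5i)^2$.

(a + bi)^2 = a^2 - b^2 + 2abi
= (-8)^2 - (-5)^2 + 2*(-8)*(-5)i
= 39 + 80i


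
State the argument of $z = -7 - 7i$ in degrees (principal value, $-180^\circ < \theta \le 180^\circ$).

θ = arctan(b/a) = arctan(-7/-7) (quadrant-adjusted) = -135°


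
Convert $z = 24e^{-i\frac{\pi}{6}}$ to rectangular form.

a = r cos θ = 24 * sqrt(3)/2 = 12*sqrt(3)
b = r sin θ = 24 * -1/2 = -12
z = 12*sqrt(3) - 12i


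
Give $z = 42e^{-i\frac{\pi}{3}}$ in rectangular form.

a = r cos θ = 42 * 1/2 = 21
b = r sin θ = 42 * -sqrt(3)/2 = -21*sqrt(3)
z = 21 - 21*sqrt(3)i


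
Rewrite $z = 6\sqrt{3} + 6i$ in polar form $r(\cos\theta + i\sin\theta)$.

r = |z| = sqrt(a^2 + b^2) = sqrt((6*sqrt(3))^2 + (6)^2) = sqrt(108 + 36) = sqrt(144) = 12
θ = arctan(b/a) = arctan(6/10.3923) (quadrant-adjusted) = 30°
z = 12(cos 30° + i sin 30°)


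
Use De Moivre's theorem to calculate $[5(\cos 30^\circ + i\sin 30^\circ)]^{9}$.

By De Moivre: z^n = r^n(cos(nθ) + i sin(nθ))
= 5^9(cos(9*30°) + i sin(9*30°))
= 1953125(cos 270° + i sin 270°)
= -1953125i


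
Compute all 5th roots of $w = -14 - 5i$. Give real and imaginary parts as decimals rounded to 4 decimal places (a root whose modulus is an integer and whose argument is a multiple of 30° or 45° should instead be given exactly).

|w| = sqrt(221) ≈ 14.866069, arg(w) ≈ 199.653824°
Root modulus = sqrt(221)^(1/5) ≈ 1.715692
Root arguments: θ_k = (arg(w) + 360°k)/5 for k = 0, 1, ..., 4
Compute each root as (root modulus)(cos θ_k + i sin θ_k) using full-precision intermediates, then round to 4 decimal places.
Roots: 1.3156 + 1.1012i, -0.6408 + 1.5915i, -1.7117 - 0.1176i, -0.4171 - 1.6642i, 1.4539 - 0.9109i


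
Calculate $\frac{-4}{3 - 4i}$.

Multiply numerator and denominator by conjugate (3 + 4i):
= (-4)(3 + 4i) / (3^2 + (-4)^2)
= (-12 - 16i) / 25
= -12/25 - (16/25)i


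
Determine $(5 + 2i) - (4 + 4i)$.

(5 - 4) + (2 - 4)i = 1 - 2i


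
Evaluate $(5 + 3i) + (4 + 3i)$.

(5 + 4) + (3 + 3)i = 9 + 6i


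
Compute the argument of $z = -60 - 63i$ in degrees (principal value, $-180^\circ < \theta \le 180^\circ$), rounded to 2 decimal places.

θ = arctan(b/a) = arctan(-63/-60) (quadrant-adjusted) = -133.60°


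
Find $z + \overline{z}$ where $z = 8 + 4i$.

z + conjugate(z) = (a + bi) + (a - bi) = 2a
= 2 * 8 = 16


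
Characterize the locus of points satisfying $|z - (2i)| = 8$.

|z - z0| = r describes a circle centered at z0 with radius r
Here z0 = 2i and r = 8
Locus: Circle centered at (0, 2) with radius 8


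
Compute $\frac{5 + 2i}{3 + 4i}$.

Multiply numerator and denominator by conjugate (3 - 4i):
= (5 + 2i)(3 - 4i) / (3^2 + 4^2)
= (23 - 14i) / 25
= 23/25 - (14/25)i


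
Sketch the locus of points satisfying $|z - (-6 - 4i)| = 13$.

|z - z0| = r describes a circle centered at z0 with radius r
Here z0 = -6 - 4i and r = 13
Locus: Circle centered at (-6, -4) with radius 13


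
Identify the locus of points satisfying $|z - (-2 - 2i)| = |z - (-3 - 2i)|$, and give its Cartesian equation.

|z - z1| = |z - z2| means z is equidistant from z1 and z2,
i.e. the perpendicular bisector of the segment from (-2, -2) to (-3, -2) (midpoint (-5/2, -2)).
With z = x + yi, square both sides:
(x - (-2))^2 + (y - (-2))^2 = (x - (-3))^2 + (y - (-2))^2
The x^2 and y^2 terms cancel: -2x + 0y = 13 - 8 = 5
Simplify: x = -5/2
Locus: Perpendicular bisector of the segment from (-2, -2) to (-3, -2): the line x = -5/2


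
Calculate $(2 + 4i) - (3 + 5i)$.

(2 - 3) + (4 - 5)i = -1 - i


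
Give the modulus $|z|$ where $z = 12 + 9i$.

|z| = sqrt(a^2 + b^2) = sqrt(12^2 + 9^2) = sqrt(225) = 15


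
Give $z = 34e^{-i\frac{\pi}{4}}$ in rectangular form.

a = r cos θ = 34 * sqrt(2)/2 = 17*sqrt(2)
b = r sin θ = 34 * -sqrt(2)/2 = -17*sqrt(2)
z = 17*sqrt(2) - 17*sqrt(2)i


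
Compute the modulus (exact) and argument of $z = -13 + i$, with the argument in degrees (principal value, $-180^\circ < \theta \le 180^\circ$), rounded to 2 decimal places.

|z| = sqrt((-13)^2 + 1^2) = sqrt(170)
arg(z) = arctan(b/a) = arctan(1/-13) (quadrant-adjusted) = 175.60°


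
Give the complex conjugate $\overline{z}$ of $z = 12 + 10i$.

If z = a + bi, then conjugate(z) = a - bi
conjugate(12 + 10i) = 12 - 10i


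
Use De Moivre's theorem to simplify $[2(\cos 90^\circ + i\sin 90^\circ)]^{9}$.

By De Moivre: z^n = r^n(cos(nθ) + i sin(nθ))
= 2^9(cos(9*90°) + i sin(9*90°))
= 512(cos 90° + i sin 90°)
= 512i


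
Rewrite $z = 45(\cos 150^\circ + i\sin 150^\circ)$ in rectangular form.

a = r cos θ = 45 * -sqrt(3)/2 = -45*sqrt(3)/2
b = r sin θ = 45 * 1/2 = 45/2
z = -45*sqrt(3)/2 + (45/2)i


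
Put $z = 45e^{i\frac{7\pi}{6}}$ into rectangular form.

a = r cos θ = 45 * -sqrt(3)/2 = -45*sqrt(3)/2
b = r sin θ = 45 * -1/2 = -45/2
z = -45*sqrt(3)/2 - (45/2)i


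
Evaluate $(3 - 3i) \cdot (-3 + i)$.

(a1*a2 - b1*b2) + (a1*b2 + b1*a2)i
= (-9 - (-3)) + (3 + 9)i
= -6 + 12i


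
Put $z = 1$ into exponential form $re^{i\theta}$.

r = |z| = sqrt((1)^2 + (0)^2) = sqrt(1 + 0) = sqrt(1) = 1
b = 0 and a > 0, so z lies on the positive real axis: θ = 0
z = 1e^(i*0) = 1


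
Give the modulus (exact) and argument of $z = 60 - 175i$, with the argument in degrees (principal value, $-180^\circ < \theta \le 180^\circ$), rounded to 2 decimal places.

|z| = sqrt(60^2 + (-175)^2) = 185
arg(z) = arctan(b/a) = arctan(-175/60) (quadrant-adjusted) = -71.08°


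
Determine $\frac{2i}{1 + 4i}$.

Multiply numerator and denominator by conjugate (1 - 4i):
= (2i)(1 - 4i) / (1^2 + 4^2)
= (8 + 2i) / 17
= 8/17 + (2/17)i


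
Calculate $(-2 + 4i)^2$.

(a + bi)^2 = a^2 - b^2 + 2abi
= (-2)^2 - 4^2 + 2*(-2)*4i
= -12 - 16i


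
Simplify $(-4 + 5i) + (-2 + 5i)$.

(-4 + (-2)) + (5 + 5)i = -6 + 10i


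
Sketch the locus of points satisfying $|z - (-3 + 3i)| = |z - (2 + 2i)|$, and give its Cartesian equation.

|z - z1| = |z - z2| means z is equidistant from z1 and z2,
i.e. the perpendicular bisector of the segment from (-3, 3) to (2, 2) (midpoint (-1/2, 5/2)).
With z = x + yi, square both sides:
(x - (-3))^2 + (y - 3)^2 = (x - 2)^2 + (y - 2)^2
The x^2 and y^2 terms cancel: 10x + (-2)y = 8 - 18 = -10
Simplify: 5x - y = -5
Locus: Perpendicular bisector of the segment from (-3, 3) to (2, 2): the line 5x - y = -5


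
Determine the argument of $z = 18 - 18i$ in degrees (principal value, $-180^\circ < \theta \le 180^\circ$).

θ = arctan(b/a) = arctan(-18/18) (quadrant-adjusted) = -45°


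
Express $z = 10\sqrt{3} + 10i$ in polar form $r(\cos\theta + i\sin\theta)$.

r = |z| = sqrt(a^2 + b^2) = sqrt((10*sqrt(3))^2 + (10)^2) = sqrt(300 + 100) = sqrt(400) = 20
θ = arctan(b/a) = arctan(10/17.3205) (quadrant-adjusted) = 30°
z = 20(cos 30° + i sin 30°)


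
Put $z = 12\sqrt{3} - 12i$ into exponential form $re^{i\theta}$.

r = |z| = sqrt((12*sqrt(3))^2 + (-12)^2) = sqrt(432 + 144) = sqrt(576) = 24
θ = arctan(b/a) = arctan(-12/20.7846) (quadrant-adjusted) = -30° = -π/6
z = 24e^(-i*π/6)


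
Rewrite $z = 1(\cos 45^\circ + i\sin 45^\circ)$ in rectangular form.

a = r cos θ = 1 * sqrt(2)/2 = sqrt(2)/2
b = r sin θ = 1 * sqrt(2)/2 = sqrt(2)/2
z = sqrt(2)/2 + (sqrt(2)/2)i


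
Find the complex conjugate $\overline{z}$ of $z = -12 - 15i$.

If z = a + bi, then conjugate(z) = a - bi
conjugate(-12 - 15i) = -12 + 15i


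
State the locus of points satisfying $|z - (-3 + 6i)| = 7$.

|z - z0| = r describes a circle centered at z0 with radius r
Here z0 = -3 + 6i and r = 7
Locus: Circle centered at (-3, 6) with radius 7


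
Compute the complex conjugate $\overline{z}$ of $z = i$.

If z = a + bi, then conjugate(z) = a - bi
conjugate(i) = -i


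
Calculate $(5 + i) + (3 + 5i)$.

(5 + 3) + (1 + 5)i = 8 + 6i


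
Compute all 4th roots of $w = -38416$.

|w| = 38416, arg(w) = 180°
Root modulus = 38416^(1/4) = 14
Root arguments: θ_k = (180° + 360°k)/4 for k = 0, 1, ..., 3
Roots: 7*sqrt(2) + 7*sqrt(2)i, -7*sqrt(2) + 7*sqrt(2)i, -7*sqrt(2) - 7*sqrt(2)i, 7*sqrt(2) - 7*sqrt(2)i


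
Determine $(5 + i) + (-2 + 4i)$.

(5 + (-2)) + (1 + 4)i = 3 + 5i


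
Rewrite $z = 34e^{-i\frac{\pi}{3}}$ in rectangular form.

a = r cos θ = 34 * 1/2 = 17
b = r sin θ = 34 * -sqrt(3)/2 = -17*sqrt(3)
z = 17 - 17*sqrt(3)i


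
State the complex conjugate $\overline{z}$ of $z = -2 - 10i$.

If z = a + bi, then conjugate(z) = a - bi
conjugate(-2 - 10i) = -2 + 10i


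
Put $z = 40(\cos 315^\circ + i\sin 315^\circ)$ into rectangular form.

a = r cos θ = 40 * sqrt(2)/2 = 20*sqrt(2)
b = r sin θ = 40 * -sqrt(2)/2 = -20*sqrt(2)
z = 20*sqrt(2) - 20*sqrt(2)i


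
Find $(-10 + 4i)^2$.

(a + bi)^2 = a^2 - b^2 + 2abi
= (-10)^2 - 4^2 + 2*(-10)*4i
= 84 - 80i


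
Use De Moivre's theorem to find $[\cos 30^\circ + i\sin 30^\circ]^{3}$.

By De Moivre: z^n = r^n(cos(nθ) + i sin(nθ))
= 1^3(cos(3*30°) + i sin(3*30°))
= 1(cos 90° + i sin 90°)
= i


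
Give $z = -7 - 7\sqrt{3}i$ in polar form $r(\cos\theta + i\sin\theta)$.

r = |z| = sqrt(a^2 + b^2) = sqrt((-7)^2 + (-7*sqrt(3))^2) = sqrt(49 + 147) = sqrt(196) = 14
θ = arctan(b/a) = arctan(-12.1244/-7) (quadrant-adjusted) = 240°
z = 14(cos 240° + i sin 240°)


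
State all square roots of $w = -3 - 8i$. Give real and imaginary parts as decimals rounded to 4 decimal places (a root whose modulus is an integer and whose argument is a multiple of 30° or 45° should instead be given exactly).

|w| = sqrt(73) ≈ 8.544004, arg(w) ≈ 249.443955°
Root modulus = sqrt(73)^(1/2) ≈ 2.923013
Root arguments: θ_k = (arg(w) + 360°k)/2 for k = 0, 1, ..., 1
Compute each root as (root modulus)(cos θ_k + i sin θ_k) using full-precision intermediates, then round to 4 decimal places.
Roots: -1.6649 + 2.4025i, 1.6649 - 2.4025i


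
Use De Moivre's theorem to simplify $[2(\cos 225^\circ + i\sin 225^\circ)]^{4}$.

By De Moivre: z^n = r^n(cos(nθ) + i sin(nθ))
= 2^4(cos(4*225°) + i sin(4*225°))
= 16(cos 180° + i sin 180°)
= -16


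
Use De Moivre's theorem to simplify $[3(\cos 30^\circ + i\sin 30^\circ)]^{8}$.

By De Moivre: z^n = r^n(cos(nθ) + i sin(nθ))
= 3^8(cos(8*30°) + i sin(8*30°))
= 6561(cos 240° + i sin 240°)
= -6561/2 - (6561*sqrt(3)/2)i


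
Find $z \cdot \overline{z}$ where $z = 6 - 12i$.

z * conjugate(z) = |z|^2 = a^2 + b^2
= 6^2 + (-12)^2 = 180


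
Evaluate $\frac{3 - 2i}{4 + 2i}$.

Multiply numerator and denominator by conjugate (4 - 2i):
= (3 - 2i)(4 - 2i) / (4^2 + 2^2)
= (8 - 14i) / 20
Divide through by 2: (4 - 7i) / 10
= 2/5 - (7/10)i


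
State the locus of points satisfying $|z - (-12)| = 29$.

|z - z0| = r describes a circle centered at z0 with radius r
Here z0 = -12 and r = 29
Locus: Circle centered at (-12, 0) with radius 29


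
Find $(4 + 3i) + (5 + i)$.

(4 + 5) + (3 + 1)i = 9 + 4i


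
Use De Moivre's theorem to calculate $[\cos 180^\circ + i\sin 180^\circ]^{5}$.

By De Moivre: z^n = r^n(cos(nθ) + i sin(nθ))
= 1^5(cos(5*180°) + i sin(5*180°))
= 1(cos 180° + i sin 180°)
= -1


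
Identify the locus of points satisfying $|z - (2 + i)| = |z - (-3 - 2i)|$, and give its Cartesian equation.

|z - z1| = |z - z2| means z is equidistant from z1 and z2,
i.e. the perpendicular bisector of the segment from (2, 1) to (-3, -2) (midpoint (-1/2, -1/2)).
With z = x + yi, square both sides:
(x - 2)^2 + (y - 1)^2 = (x - (-3))^2 + (y - (-2))^2
The x^2 and y^2 terms cancel: -10x + (-6)y = 13 - 5 = 8
Simplify: 5x + 3y = -4
Locus: Perpendicular bisector of the segment from (2, 1) to (-3, -2): the line 5x + 3y = -4


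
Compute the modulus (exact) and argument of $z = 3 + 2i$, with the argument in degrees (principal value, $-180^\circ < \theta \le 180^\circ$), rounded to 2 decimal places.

|z| = sqrt(3^2 + 2^2) = sqrt(13)
arg(z) = arctan(b/a) = arctan(2/3) (quadrant-adjusted) = 33.69°


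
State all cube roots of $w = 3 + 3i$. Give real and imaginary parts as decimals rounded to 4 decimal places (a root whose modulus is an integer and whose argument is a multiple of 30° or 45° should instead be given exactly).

|w| = sqrt(18) ≈ 4.242641, arg(w) = 45°
Root modulus = sqrt(18)^(1/3) ≈ 1.618870
Root arguments: θ_k = (45° + 360°k)/3 for k = 0, 1, ..., 2
Compute each root as (root modulus)(cos θ_k + i sin θ_k) using full-precision intermediates, then round to 4 decimal places.
Roots: 1.5637 + 0.4190i, -1.1447 + 1.1447i, -0.4190 - 1.5637i


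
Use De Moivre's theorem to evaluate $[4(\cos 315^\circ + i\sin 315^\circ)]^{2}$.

By De Moivre: z^n = r^n(cos(nθ) + i sin(nθ))
= 4^2(cos(2*315°) + i sin(2*315°))
= 16(cos 270° + i sin 270°)
= -16i


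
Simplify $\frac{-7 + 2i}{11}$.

Divisor is real, so divide each part by 11:
= -7/11 + (2/11)i


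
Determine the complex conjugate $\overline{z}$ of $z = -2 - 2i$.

If z = a + bi, then conjugate(z) = a - bi
conjugate(-2 - 2i) = -2 + 2i


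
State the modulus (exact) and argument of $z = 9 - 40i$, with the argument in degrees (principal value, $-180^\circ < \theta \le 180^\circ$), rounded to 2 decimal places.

|z| = sqrt(9^2 + (-40)^2) = 41
arg(z) = arctan(b/a) = arctan(-40/9) (quadrant-adjusted) = -77.32°


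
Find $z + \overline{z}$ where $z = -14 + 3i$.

z + conjugate(z) = (a + bi) + (a - bi) = 2a
= 2 * (-14) = -28


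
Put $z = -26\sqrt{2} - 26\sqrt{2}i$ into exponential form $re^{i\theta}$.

r = |z| = sqrt((-26*sqrt(2))^2 + (-26*sqrt(2))^2) = sqrt(1352 + 1352) = sqrt(2704) = 52
θ = arctan(b/a) = arctan(-36.7696/-36.7696) (quadrant-adjusted) = 225° = 5π/4
z = 52e^(i*5π/4)


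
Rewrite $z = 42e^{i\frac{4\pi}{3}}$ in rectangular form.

a = r cos θ = 42 * -1/2 = -21
b = r sin θ = 42 * -sqrt(3)/2 = -21*sqrt(3)
z = -21 - 21*sqrt(3)i


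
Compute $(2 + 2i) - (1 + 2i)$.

(2 - 1) + (2 - 2)i = 1


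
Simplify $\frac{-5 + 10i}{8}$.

Divisor is real, so divide each part by 8:
= -5/8 + (5/4)i


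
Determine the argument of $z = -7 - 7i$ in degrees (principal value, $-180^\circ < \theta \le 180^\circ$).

θ = arctan(b/a) = arctan(-7/-7) (quadrant-adjusted) = -135°


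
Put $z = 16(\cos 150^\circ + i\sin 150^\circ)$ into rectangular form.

a = r cos θ = 16 * -sqrt(3)/2 = -8*sqrt(3)
b = r sin θ = 16 * 1/2 = 8
z = -8*sqrt(3) + 8i


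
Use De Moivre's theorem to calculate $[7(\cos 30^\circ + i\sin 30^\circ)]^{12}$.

By De Moivre: z^n = r^n(cos(nθ) + i sin(nθ))
= 7^12(cos(12*30°) + i sin(12*30°))
= 13841287201(cos 0° + i sin 0°)
= 13841287201


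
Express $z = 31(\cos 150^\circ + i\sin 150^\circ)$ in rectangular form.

a = r cos θ = 31 * -sqrt(3)/2 = -31*sqrt(3)/2
b = r sin θ = 31 * 1/2 = 31/2
z = -31*sqrt(3)/2 + (31/2)i


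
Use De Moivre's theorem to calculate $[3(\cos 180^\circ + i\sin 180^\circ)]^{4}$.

By De Moivre: z^n = r^n(cos(nθ) + i sin(nθ))
= 3^4(cos(4*180°) + i sin(4*180°))
= 81(cos 0° + i sin 0°)
= 81


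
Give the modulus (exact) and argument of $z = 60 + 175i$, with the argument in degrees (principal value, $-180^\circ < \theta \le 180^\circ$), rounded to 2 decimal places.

|z| = sqrt(60^2 + 175^2) = 185
arg(z) = arctan(b/a) = arctan(175/60) (quadrant-adjusted) = 71.08°


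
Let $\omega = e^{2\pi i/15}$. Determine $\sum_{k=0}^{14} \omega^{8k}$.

Let ζ = ω^8 = e^(2πi·8/15). Since 15 ∤ 8, ζ ≠ 1.
Sum = Σ_{k=0}^{14} ζ^k = (ζ^15 - 1)/(ζ - 1) = (ω^{8·15} - 1)/(ζ - 1) = (1 - 1)/(ζ - 1) = 0


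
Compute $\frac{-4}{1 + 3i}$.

Multiply numerator and denominator by conjugate (1 - 3i):
= (-4)(1 - 3i) / (1^2 + 3^2)
= (-4 + 12i) / 10
Divide through by 2: (-2 + 6i) / 5
= -2/5 + (6/5)i


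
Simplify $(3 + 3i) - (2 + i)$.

(3 - 2) + (3 - 1)i = 1 + 2i


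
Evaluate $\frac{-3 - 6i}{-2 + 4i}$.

Multiply numerator and denominator by conjugate (-2 - 4i):
= (-3 - 6i)(-2 - 4i) / ((-2)^2 + 4^2)
= (-18 + 24i) / 20
Divide through by 2: (-9 + 12i) / 10
= -9/10 + (6/5)i


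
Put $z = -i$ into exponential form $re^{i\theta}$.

r = |z| = sqrt((0)^2 + (-1)^2) = sqrt(0 + 1) = sqrt(1) = 1
a = 0 and b < 0, so z lies on the negative imaginary axis: θ = -90° = -π/2
z = 1e^(-i*π/2)


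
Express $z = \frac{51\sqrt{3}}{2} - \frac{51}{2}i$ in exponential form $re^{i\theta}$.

r = |z| = sqrt((51*sqrt(3)/2)^2 + (-51/2)^2) = sqrt(7803/4 + 2601/4) = sqrt(2601) = 51
θ = arctan(b/a) = arctan(-25.5/44.1673) (quadrant-adjusted) = -30° = -π/6
z = 51e^(-i*π/6)


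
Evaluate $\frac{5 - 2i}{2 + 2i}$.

Multiply numerator and denominator by conjugate (2 - 2i):
= (5 - 2i)(2 - 2i) / (2^2 + 2^2)
= (6 - 14i) / 8
Divide through by 2: (3 - 7i) / 4
= 3/4 - (7/4)i


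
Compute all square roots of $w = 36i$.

|w| = 36, arg(w) = 90°
Root modulus = 36^(1/2) = 6
Root arguments: θ_k = (90° + 360°k)/2 for k = 0, 1, ..., 1
Roots: 3*sqrt(2) + 3*sqrt(2)i, -3*sqrt(2) - 3*sqrt(2)i


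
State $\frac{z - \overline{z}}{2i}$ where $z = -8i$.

z - conjugate(z) = 2bi
(z - conjugate(z))/(2i) = 2bi/(2i) = b = -8


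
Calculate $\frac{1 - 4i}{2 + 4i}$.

Multiply numerator and denominator by conjugate (2 - 4i):
= (1 - 4i)(2 - 4i) / (2^2 + 4^2)
= (-14 - 12i) / 20
Divide through by 2: (-7 - 6i) / 10
= -7/10 - (3/5)i


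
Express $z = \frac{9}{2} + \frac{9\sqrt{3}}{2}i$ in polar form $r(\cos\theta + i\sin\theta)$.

r = |z| = sqrt(a^2 + b^2) = sqrt((9/2)^2 + (9*sqrt(3)/2)^2) = sqrt(81/4 + 243/4) = sqrt(81) = 9
θ = arctan(b/a) = arctan(7.7942/4.5) (quadrant-adjusted) = 60°
z = 9(cos 60° + i sin 60°)


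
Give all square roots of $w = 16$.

|w| = 16, arg(w) = 0°
Root modulus = 16^(1/2) = 4
Root arguments: θ_k = (0° + 360°k)/2 for k = 0, 1, ..., 1
Roots: 4, -4


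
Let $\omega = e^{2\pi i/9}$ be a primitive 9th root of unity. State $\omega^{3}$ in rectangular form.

ω^3 = e^(2πi·3/9) = e^(i·2π/3)
= cos(2π/3) + i sin(2π/3)
= -1/2 + (sqrt(3)/2)i


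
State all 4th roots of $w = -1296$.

|w| = 1296, arg(w) = 180°
Root modulus = 1296^(1/4) = 6
Root arguments: θ_k = (180° + 360°k)/4 for k = 0, 1, ..., 3
Roots: 3*sqrt(2) + 3*sqrt(2)i, -3*sqrt(2) + 3*sqrt(2)i, -3*sqrt(2) - 3*sqrt(2)i, 3*sqrt(2) - 3*sqrt(2)i


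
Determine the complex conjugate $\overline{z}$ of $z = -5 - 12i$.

If z = a + bi, then conjugate(z) = a - bi
conjugate(-5 - 12i) = -5 + 12i


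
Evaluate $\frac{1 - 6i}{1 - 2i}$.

Multiply numerator and denominator by conjugate (1 + 2i):
= (1 - 6i)(1 + 2i) / (1^2 + (-2)^2)
= (13 - 4i) / 5
= 13/5 - (4/5)i


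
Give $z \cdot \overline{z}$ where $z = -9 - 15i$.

z * conjugate(z) = |z|^2 = a^2 + b^2
= (-9)^2 + (-15)^2 = 306


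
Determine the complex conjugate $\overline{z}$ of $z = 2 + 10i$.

If z = a + bi, then conjugate(z) = a - bi
conjugate(2 + 10i) = 2 - 10i


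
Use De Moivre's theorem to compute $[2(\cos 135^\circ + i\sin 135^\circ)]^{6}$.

By De Moivre: z^n = r^n(cos(nθ) + i sin(nθ))
= 2^6(cos(6*135°) + i sin(6*135°))
= 64(cos 90° + i sin 90°)
= 64i


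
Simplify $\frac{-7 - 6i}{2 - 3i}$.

Multiply numerator and denominator by conjugate (2 + 3i):
= (-7 - 6i)(2 + 3i) / (2^2 + (-3)^2)
= (4 - 33i) / 13
= 4/13 - (33/13)i


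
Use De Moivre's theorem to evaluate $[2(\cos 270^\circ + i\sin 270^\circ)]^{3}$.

By De Moivre: z^n = r^n(cos(nθ) + i sin(nθ))
= 2^3(cos(3*270°) + i sin(3*270°))
= 8(cos 90° + i sin 90°)
= 8i


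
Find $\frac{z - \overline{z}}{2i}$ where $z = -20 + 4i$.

z - conjugate(z) = 2bi
(z - conjugate(z))/(2i) = 2bi/(2i) = b = 4


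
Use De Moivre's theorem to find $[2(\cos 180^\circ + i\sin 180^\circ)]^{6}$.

By De Moivre: z^n = r^n(cos(nθ) + i sin(nθ))
= 2^6(cos(6*180°) + i sin(6*180°))
= 64(cos 0° + i sin 0°)
= 64


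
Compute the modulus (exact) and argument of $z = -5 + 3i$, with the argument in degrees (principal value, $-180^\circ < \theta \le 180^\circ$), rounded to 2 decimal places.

|z| = sqrt((-5)^2 + 3^2) = sqrt(34)
arg(z) = arctan(b/a) = arctan(3/-5) (quadrant-adjusted) = 149.04°


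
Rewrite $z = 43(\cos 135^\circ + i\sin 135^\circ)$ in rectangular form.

a = r cos θ = 43 * -sqrt(2)/2 = -43*sqrt(2)/2
b = r sin θ = 43 * sqrt(2)/2 = 43*sqrt(2)/2
z = -43*sqrt(2)/2 + (43*sqrt(2)/2)i


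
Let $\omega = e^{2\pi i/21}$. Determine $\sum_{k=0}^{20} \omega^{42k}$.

Since 21 divides 42, ω^42 = (ω^21)^2 = 1^2 = 1, so every term is 1.
Sum = 21 · 1 = 21


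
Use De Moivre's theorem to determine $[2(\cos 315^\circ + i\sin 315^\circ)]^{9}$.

By De Moivre: z^n = r^n(cos(nθ) + i sin(nθ))
= 2^9(cos(9*315°) + i sin(9*315°))
= 512(cos 315° + i sin 315°)
= 256*sqrt(2) - 256*sqrt(2)i


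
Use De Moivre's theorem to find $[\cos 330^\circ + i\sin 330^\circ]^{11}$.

By De Moivre: z^n = r^n(cos(nθ) + i sin(nθ))
= 1^11(cos(11*330°) + i sin(11*330°))
= 1(cos 30° + i sin 30°)
= sqrt(3)/2 + (1/2)i


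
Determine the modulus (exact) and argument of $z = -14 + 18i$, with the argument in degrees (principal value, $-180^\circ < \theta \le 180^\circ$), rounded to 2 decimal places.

|z| = sqrt((-14)^2 + 18^2) = sqrt(520)
arg(z) = arctan(b/a) = arctan(18/-14) (quadrant-adjusted) = 127.87°


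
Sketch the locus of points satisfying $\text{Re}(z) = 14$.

Re(z) = x where z = x + yi; the equation x = 14 is satisfied by all points with that x-coordinate
Locus: Vertical line x = 14


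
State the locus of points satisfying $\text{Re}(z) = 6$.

Re(z) = x where z = x + yi; the equation x = 6 is satisfied by all points with that x-coordinate
Locus: Vertical line x = 6


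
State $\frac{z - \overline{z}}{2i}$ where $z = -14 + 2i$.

z - conjugate(z) = 2bi
(z - conjugate(z))/(2i) = 2bi/(2i) = b = 2


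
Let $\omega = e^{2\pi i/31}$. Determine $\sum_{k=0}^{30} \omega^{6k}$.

Let ζ = ω^6 = e^(2πi·6/31). Since 31 ∤ 6, ζ ≠ 1.
Sum = Σ_{k=0}^{30} ζ^k = (ζ^31 - 1)/(ζ - 1) = (ω^{6·31} - 1)/(ζ - 1) = (1 - 1)/(ζ - 1) = 0


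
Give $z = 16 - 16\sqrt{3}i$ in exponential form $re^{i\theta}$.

r = |z| = sqrt((16)^2 + (-16*sqrt(3))^2) = sqrt(256 + 768) = sqrt(1024) = 32
θ = arctan(b/a) = arctan(-27.7128/16) (quadrant-adjusted) = -60° = -π/3
z = 32e^(-i*π/3)


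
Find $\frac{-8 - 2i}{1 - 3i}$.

Multiply numerator and denominator by conjugate (1 + 3i):
= (-8 - 2i)(1 + 3i) / (1^2 + (-3)^2)
= (-2 - 26i) / 10
Divide through by 2: (-1 - 13i) / 5
= -1/5 - (13/5)i


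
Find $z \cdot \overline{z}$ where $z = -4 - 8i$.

z * conjugate(z) = |z|^2 = a^2 + b^2
= (-4)^2 + (-8)^2 = 80


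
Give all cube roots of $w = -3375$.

|w| = 3375, arg(w) = 180°
Root modulus = 3375^(1/3) = 15
Root arguments: θ_k = (180° + 360°k)/3 for k = 0, 1, ..., 2
Roots: 15/2 + (15*sqrt(3)/2)i, -15, 15/2 - (15*sqrt(3)/2)i


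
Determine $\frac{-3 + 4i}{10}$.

Divisor is real, so divide each part by 10:
= -3/10 + (2/5)i


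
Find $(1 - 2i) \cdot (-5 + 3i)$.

(a1*a2 - b1*b2) + (a1*b2 + b1*a2)i
= (-5 - (-6)) + (3 + 10)i
= 1 + 13i


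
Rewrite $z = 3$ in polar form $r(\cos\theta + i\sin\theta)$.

r = |z| = sqrt(a^2 + b^2) = sqrt((3)^2 + (0)^2) = sqrt(9 + 0) = sqrt(9) = 3
b = 0 and a > 0, so z lies on the positive real axis: θ = 0°
z = 3(cos 0° + i sin 0°)


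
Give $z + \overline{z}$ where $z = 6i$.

z + conjugate(z) = (a + bi) + (a - bi) = 2a
= 2 * 0 = 0


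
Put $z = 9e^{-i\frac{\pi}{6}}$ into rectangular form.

a = r cos θ = 9 * sqrt(3)/2 = 9*sqrt(3)/2
b = r sin θ = 9 * -1/2 = -9/2
z = 9*sqrt(3)/2 - (9/2)i


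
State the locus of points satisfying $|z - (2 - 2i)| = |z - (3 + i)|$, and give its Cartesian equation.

|z - z1| = |z - z2| means z is equidistant from z1 and z2,
i.e. the perpendicular bisector of the segment from (2, -2) to (3, 1) (midpoint (5/2, -1/2)).
With z = x + yi, square both sides:
(x - 2)^2 + (y - (-2))^2 = (x - 3)^2 + (y - 1)^2
The x^2 and y^2 terms cancel: 2x + 6y = 10 - 8 = 2
Simplify: x + 3y = 1
Locus: Perpendicular bisector of the segment from (2, -2) to (3, 1): the line x + 3y = 1
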